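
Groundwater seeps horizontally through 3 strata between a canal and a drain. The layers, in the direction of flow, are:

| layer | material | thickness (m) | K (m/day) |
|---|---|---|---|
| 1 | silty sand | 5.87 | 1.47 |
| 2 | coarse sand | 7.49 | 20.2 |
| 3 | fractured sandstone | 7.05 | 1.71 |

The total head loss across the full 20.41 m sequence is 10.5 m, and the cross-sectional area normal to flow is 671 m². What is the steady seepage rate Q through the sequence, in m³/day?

830

Flow is perpendicular to layering, so the layers act in series and the equivalent K is the thickness-weighted harmonic mean.
Total thickness L = 5.87 + 7.49 + 7.05 = 20.41 m.
Σ(b_i/K_i) = 5.87/1.47 + 7.49/20.2 + 7.05/1.71 = 8.487 d.
K_eq = L / Σ(b_i/K_i) = 20.41 / 8.487 = 2.405 m/day.
Q = K_eq · A · (Δh/L) = 2.405 × 671 × (10.5/20.41) = 830.2 m³/day.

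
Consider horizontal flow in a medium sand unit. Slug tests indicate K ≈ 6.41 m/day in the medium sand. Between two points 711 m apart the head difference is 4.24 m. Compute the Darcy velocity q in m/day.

0.0382

Hydraulic gradient i = Δh / L = 4.24 / 711 = 0.005963.
Specific discharge q = K · i = 6.410 × 0.005963 = 0.03823 m/day.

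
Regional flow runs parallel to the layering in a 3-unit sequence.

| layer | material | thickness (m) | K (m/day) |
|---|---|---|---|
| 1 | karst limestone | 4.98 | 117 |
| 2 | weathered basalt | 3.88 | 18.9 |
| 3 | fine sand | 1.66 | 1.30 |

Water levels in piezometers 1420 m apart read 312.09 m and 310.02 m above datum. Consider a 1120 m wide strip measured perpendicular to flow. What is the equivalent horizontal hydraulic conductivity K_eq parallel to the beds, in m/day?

Flow is parallel to layering, so each bed carries its own Darcy discharge and the transmissivities add.
Σ(K_i·b_i) = 117×4.98 + 18.9×3.88 + 1.30×1.66 = 658.2 m²/day.
Total thickness b = 10.52 m, so K_eq = Σ(K_i·b_i)/b = 62.56 m/day.

62.6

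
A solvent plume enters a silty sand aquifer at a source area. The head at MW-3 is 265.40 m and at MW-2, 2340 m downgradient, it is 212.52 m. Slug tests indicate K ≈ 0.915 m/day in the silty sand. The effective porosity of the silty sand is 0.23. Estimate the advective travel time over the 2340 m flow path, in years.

71.3

Hydraulic gradient i = (265.40 − 212.52) / 2340 = 52.88 / 2340 = 0.02260.
Darcy flux q = K · i = 0.9150 × 0.02260 = 0.02068 m/day.
Seepage velocity v = q / n_e = 0.02068 / 0.23 = 0.08990 m/day.
Travel time t = L / v = 2340 / 0.08990 = 26028 days = 71.26 years.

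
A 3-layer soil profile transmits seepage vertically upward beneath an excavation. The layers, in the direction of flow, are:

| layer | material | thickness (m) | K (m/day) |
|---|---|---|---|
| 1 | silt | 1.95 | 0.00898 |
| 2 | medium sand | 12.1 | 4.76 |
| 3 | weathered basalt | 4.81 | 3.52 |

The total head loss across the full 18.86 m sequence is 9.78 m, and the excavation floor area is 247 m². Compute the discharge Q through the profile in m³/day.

Flow is perpendicular to layering, so the layers act in series and the equivalent K is the thickness-weighted harmonic mean.
Total thickness L = 1.95 + 12.1 + 4.81 = 18.86 m.
Σ(b_i/K_i) = 1.95/0.00898 + 12.1/4.76 + 4.81/3.52 = 221.1 d.
K_eq = L / Σ(b_i/K_i) = 18.86 / 221.1 = 0.08532 m/day.
Q = K_eq · A · (Δh/L) = 0.08532 × 247 × (9.78/18.86) = 10.93 m³/day.

10.9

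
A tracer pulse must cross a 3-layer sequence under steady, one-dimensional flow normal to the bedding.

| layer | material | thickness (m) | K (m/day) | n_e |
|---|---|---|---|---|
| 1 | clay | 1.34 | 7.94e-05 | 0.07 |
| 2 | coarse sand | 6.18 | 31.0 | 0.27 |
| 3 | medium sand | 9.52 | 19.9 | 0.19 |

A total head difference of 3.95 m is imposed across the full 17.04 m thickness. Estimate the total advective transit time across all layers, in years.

With flow normal to the layers, continuity requires the same specific discharge q through every layer.
Σ(b_i/K_i) = 1.34/7.94e-05 + 6.18/31.0 + 9.52/19.9 = 16877 d.
q = Δh / Σ(b_i/K_i) = 3.95 / 16877 = 0.0002340 m/day.
In each layer the seepage velocity is v_i = q/n_i, so the layer transit time is t_i = b_i·n_i / q:
  layer 1 (clay): t_1 = 1.34 × 0.07 / 0.0002340 = 400.8 d
  layer 2 (coarse sand): t_2 = 6.18 × 0.27 / 0.0002340 = 7129 d
  layer 3 (medium sand): t_3 = 9.52 × 0.19 / 0.0002340 = 7728 d
Total t = Σ t_i = 15259 days = 41.78 years.

41.8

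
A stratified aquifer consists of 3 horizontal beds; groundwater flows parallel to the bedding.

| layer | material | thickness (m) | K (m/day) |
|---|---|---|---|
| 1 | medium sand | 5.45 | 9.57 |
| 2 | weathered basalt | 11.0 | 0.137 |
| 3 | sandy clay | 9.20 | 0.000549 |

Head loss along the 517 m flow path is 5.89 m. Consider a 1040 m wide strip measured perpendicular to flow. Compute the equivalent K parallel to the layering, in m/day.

Flow is parallel to layering, so each bed carries its own Darcy discharge and the transmissivities add.
Σ(K_i·b_i) = 9.57×5.45 + 0.137×11.0 + 0.000549×9.20 = 53.67 m²/day.
Total thickness b = 25.65 m, so K_eq = Σ(K_i·b_i)/b = 2.092 m/day.

2.09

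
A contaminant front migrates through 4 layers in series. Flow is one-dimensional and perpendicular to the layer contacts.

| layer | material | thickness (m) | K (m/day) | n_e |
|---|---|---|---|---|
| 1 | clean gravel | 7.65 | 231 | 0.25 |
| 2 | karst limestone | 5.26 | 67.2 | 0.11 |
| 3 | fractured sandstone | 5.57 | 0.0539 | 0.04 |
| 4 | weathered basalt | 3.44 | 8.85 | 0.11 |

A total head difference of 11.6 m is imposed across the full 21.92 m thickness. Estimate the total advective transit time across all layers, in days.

With flow normal to the layers, continuity requires the same specific discharge q through every layer.
Σ(b_i/K_i) = 7.65/231 + 5.26/67.2 + 5.57/0.0539 + 3.44/8.85 = 103.8 d.
q = Δh / Σ(b_i/K_i) = 11.6 / 103.8 = 0.1117 m/day.
In each layer the seepage velocity is v_i = q/n_i, so the layer transit time is t_i = b_i·n_i / q:
  layer 1 (clean gravel): t_1 = 7.65 × 0.25 / 0.1117 = 17.12 d
  layer 2 (karst limestone): t_2 = 5.26 × 0.11 / 0.1117 = 5.179 d
  layer 3 (fractured sandstone): t_3 = 5.57 × 0.04 / 0.1117 = 1.994 d
  layer 4 (weathered basalt): t_4 = 3.44 × 0.11 / 0.1117 = 3.387 d
Total t = Σ t_i = 27.68 days.

27.7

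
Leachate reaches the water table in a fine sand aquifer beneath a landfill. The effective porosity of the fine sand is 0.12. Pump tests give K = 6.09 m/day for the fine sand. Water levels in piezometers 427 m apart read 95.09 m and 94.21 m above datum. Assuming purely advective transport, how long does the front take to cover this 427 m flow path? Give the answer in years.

11.2

Hydraulic gradient i = (95.09 − 94.21) / 427 = 0.88 / 427 = 0.002061.
Darcy flux q = K · i = 6.090 × 0.002061 = 0.01255 m/day.
Seepage velocity v = q / n_e = 0.01255 / 0.12 = 0.1046 m/day.
Travel time t = L / v = 427 / 0.1046 = 4083 days = 11.18 years.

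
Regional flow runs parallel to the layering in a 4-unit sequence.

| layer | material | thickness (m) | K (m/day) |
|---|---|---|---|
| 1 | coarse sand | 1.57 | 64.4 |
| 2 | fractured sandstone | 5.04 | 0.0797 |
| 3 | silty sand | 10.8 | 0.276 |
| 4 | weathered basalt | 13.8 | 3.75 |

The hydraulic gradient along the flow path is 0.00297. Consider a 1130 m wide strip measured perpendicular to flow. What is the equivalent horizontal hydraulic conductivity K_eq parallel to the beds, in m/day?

Flow is parallel to layering, so each bed carries its own Darcy discharge and the transmissivities add.
Σ(K_i·b_i) = 64.4×1.57 + 0.0797×5.04 + 0.276×10.8 + 3.75×13.8 = 156.2 m²/day.
Total thickness b = 31.21 m, so K_eq = Σ(K_i·b_i)/b = 5.006 m/day.

5.01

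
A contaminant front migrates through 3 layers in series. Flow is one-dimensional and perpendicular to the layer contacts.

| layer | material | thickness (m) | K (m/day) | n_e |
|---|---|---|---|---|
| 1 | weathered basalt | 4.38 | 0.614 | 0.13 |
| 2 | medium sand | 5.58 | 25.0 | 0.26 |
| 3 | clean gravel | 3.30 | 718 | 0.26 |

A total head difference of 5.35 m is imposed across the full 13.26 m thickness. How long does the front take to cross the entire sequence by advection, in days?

With flow normal to the layers, continuity requires the same specific discharge q through every layer.
Σ(b_i/K_i) = 4.38/0.614 + 5.58/25.0 + 3.30/718 = 7.361 d.
q = Δh / Σ(b_i/K_i) = 5.35 / 7.361 = 0.7268 m/day.
In each layer the seepage velocity is v_i = q/n_i, so the layer transit time is t_i = b_i·n_i / q:
  layer 1 (weathered basalt): t_1 = 4.38 × 0.13 / 0.7268 = 0.7835 d
  layer 2 (medium sand): t_2 = 5.58 × 0.26 / 0.7268 = 1.996 d
  layer 3 (clean gravel): t_3 = 3.30 × 0.26 / 0.7268 = 1.181 d
Total t = Σ t_i = 3.960 days.

3.96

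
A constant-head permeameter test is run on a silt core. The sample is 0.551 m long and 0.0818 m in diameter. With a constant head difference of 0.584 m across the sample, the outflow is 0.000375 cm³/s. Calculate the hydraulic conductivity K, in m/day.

Cross-sectional area A = π·(d/2)² = π × (0.0818/2)² = 0.005255 m².
Convert discharge: 0.000375 cm³/s = 3.750e-10 m³/s.
Darcy's law rearranged: K = Q·L / (A·Δh) = 3.750e-10 × 0.551 / (0.005255 × 0.584) = 6.732e-08 m/s = 0.005817 m/day.

0.00582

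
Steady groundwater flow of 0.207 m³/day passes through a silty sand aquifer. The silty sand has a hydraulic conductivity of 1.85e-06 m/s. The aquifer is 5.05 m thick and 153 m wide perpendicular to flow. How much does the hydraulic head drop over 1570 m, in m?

Convert K: 1.85e-06 m/s × 86400 = 0.1598 m/day.
Cross-sectional area A = 153 × 5.05 = 772.6 m².
From Q = K·A·i, i = Q / (K·A) = 0.207 / (0.1598 × 772.6) = 0.001676.
Head loss Δh = i · L = 0.001676 × 1570 = 2.631 m.

2.63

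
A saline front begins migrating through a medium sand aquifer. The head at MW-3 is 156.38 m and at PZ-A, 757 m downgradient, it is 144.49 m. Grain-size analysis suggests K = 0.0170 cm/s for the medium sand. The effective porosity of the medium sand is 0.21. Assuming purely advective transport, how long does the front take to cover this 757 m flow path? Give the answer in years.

Convert K: 0.0170 cm/s × 864 = 14.69 m/day.
Hydraulic gradient i = (156.38 − 144.49) / 757 = 11.89 / 757 = 0.01571.
Darcy flux q = K · i = 14.69 × 0.01571 = 0.2307 m/day.
Seepage velocity v = q / n_e = 0.2307 / 0.21 = 1.099 m/day.
Travel time t = L / v = 757 / 1.099 = 689.1 days = 1.887 years.

1.89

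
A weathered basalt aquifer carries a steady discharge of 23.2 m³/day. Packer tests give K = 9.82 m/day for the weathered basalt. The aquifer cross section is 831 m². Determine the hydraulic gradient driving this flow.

0.00284

From Q = K·A·i, i = Q / (K·A) = 23.2 / (9.820 × 831.0) = 0.002843.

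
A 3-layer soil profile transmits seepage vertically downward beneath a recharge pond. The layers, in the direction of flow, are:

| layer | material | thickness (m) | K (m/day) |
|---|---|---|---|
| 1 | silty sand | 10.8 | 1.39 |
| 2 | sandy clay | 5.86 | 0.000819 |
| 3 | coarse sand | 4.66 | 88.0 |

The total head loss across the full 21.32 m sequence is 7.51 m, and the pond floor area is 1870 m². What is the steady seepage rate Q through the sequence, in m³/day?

1.96

Flow is perpendicular to layering, so the layers act in series and the equivalent K is the thickness-weighted harmonic mean.
Total thickness L = 10.8 + 5.86 + 4.66 = 21.32 m.
Σ(b_i/K_i) = 10.8/1.39 + 5.86/0.000819 + 4.66/88.0 = 7163 d.
K_eq = L / Σ(b_i/K_i) = 21.32 / 7163 = 0.002976 m/day.
Q = K_eq · A · (Δh/L) = 0.002976 × 1870 × (7.51/21.32) = 1.961 m³/day.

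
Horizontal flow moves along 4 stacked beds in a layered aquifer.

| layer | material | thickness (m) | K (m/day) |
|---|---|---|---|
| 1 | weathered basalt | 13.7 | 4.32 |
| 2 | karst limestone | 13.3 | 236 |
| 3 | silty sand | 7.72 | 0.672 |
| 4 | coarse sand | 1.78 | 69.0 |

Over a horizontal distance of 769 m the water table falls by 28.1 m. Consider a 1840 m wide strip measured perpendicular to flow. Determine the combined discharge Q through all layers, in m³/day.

224000

Flow is parallel to layering, so each bed carries its own Darcy discharge and the transmissivities add.
Σ(K_i·b_i) = 4.32×13.7 + 236×13.3 + 0.672×7.72 + 69.0×1.78 = 3326 m²/day.
Hydraulic gradient i = Δh / L = 28.1 / 769 = 0.03654.
Q = Σ(K_i·b_i) · W · i = 3326 × 1840 × 0.03654 = 2.236e+05 m³/day.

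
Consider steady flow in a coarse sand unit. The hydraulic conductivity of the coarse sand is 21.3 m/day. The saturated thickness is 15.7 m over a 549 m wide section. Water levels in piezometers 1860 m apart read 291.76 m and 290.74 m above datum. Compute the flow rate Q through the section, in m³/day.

Cross-sectional area A = 549 × 15.7 = 8619 m².
Hydraulic gradient i = (291.76 − 290.74) / 1860 = 1.02 / 1860 = 0.0005484.
Darcy's law: Q = K · A · i = 21.30 × 8619 × 0.0005484 = 100.7 m³/day.

101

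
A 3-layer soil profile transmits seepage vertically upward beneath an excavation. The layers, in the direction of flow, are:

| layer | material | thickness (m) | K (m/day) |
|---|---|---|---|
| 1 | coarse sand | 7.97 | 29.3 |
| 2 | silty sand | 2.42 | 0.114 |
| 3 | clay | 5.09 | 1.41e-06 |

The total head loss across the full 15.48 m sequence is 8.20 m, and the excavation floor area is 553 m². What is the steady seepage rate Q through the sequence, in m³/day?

0.00126

Flow is perpendicular to layering, so the layers act in series and the equivalent K is the thickness-weighted harmonic mean.
Total thickness L = 7.97 + 2.42 + 5.09 = 15.48 m.
Σ(b_i/K_i) = 7.97/29.3 + 2.42/0.114 + 5.09/1.41e-06 = 3.610e+06 d.
K_eq = L / Σ(b_i/K_i) = 15.48 / 3.610e+06 = 4.288e-06 m/day.
Q = K_eq · A · (Δh/L) = 4.288e-06 × 553 × (8.20/15.48) = 0.001256 m³/day.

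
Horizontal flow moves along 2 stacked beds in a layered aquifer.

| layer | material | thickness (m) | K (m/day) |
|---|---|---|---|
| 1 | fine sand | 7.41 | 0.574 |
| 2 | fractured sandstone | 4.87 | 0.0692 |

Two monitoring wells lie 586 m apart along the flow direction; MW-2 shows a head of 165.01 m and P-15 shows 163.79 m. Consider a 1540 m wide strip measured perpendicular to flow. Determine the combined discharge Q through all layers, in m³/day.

14.7

Flow is parallel to layering, so each bed carries its own Darcy discharge and the transmissivities add.
Σ(K_i·b_i) = 0.574×7.41 + 0.0692×4.87 = 4.590 m²/day.
Hydraulic gradient i = (165.01 − 163.79) / 586 = 1.22 / 586 = 0.002082.
Q = Σ(K_i·b_i) · W · i = 4.590 × 1540 × 0.002082 = 14.72 m³/day.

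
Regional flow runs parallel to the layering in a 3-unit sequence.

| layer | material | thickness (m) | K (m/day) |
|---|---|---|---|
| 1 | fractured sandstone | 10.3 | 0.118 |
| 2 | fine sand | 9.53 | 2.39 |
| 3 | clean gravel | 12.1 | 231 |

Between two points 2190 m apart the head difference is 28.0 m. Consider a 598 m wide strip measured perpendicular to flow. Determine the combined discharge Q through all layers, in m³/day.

Flow is parallel to layering, so each bed carries its own Darcy discharge and the transmissivities add.
Σ(K_i·b_i) = 0.118×10.3 + 2.39×9.53 + 231×12.1 = 2819 m²/day.
Hydraulic gradient i = Δh / L = 28.0 / 2190 = 0.01279.
Q = Σ(K_i·b_i) · W · i = 2819 × 598 × 0.01279 = 21554 m³/day.

21600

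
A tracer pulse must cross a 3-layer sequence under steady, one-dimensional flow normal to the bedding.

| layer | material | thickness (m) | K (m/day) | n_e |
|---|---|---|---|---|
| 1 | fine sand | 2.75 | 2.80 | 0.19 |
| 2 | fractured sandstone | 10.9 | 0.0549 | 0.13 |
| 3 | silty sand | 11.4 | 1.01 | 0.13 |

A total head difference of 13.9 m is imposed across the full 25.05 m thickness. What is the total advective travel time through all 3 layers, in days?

With flow normal to the layers, continuity requires the same specific discharge q through every layer.
Σ(b_i/K_i) = 2.75/2.80 + 10.9/0.0549 + 11.4/1.01 = 210.8 d.
q = Δh / Σ(b_i/K_i) = 13.9 / 210.8 = 0.06594 m/day.
In each layer the seepage velocity is v_i = q/n_i, so the layer transit time is t_i = b_i·n_i / q:
  layer 1 (fine sand): t_1 = 2.75 × 0.19 / 0.06594 = 7.924 d
  layer 2 (fractured sandstone): t_2 = 10.9 × 0.13 / 0.06594 = 21.49 d
  layer 3 (silty sand): t_3 = 11.4 × 0.13 / 0.06594 = 22.48 d
Total t = Σ t_i = 51.89 days.

51.9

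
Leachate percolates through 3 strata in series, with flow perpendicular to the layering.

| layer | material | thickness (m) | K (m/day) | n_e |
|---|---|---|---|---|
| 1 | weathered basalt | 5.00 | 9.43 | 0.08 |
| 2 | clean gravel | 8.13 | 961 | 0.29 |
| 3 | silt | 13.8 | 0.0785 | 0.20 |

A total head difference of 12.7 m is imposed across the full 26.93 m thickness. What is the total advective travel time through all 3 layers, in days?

76.6

With flow normal to the layers, continuity requires the same specific discharge q through every layer.
Σ(b_i/K_i) = 5.00/9.43 + 8.13/961 + 13.8/0.0785 = 176.3 d.
q = Δh / Σ(b_i/K_i) = 12.7 / 176.3 = 0.07202 m/day.
In each layer the seepage velocity is v_i = q/n_i, so the layer transit time is t_i = b_i·n_i / q:
  layer 1 (weathered basalt): t_1 = 5.00 × 0.08 / 0.07202 = 5.554 d
  layer 2 (clean gravel): t_2 = 8.13 × 0.29 / 0.07202 = 32.74 d
  layer 3 (silt): t_3 = 13.8 × 0.20 / 0.07202 = 38.32 d
Total t = Σ t_i = 76.61 days.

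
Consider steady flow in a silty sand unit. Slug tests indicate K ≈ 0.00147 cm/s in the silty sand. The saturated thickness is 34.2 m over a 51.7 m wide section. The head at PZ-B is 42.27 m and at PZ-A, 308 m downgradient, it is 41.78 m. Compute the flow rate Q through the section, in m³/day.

Convert K: 0.00147 cm/s × 864 = 1.270 m/day.
Cross-sectional area A = 51.7 × 34.2 = 1768 m².
Hydraulic gradient i = (42.27 − 41.78) / 308 = 0.49 / 308 = 0.001591.
Darcy's law: Q = K · A · i = 1.270 × 1768 × 0.001591 = 3.573 m³/day.

3.57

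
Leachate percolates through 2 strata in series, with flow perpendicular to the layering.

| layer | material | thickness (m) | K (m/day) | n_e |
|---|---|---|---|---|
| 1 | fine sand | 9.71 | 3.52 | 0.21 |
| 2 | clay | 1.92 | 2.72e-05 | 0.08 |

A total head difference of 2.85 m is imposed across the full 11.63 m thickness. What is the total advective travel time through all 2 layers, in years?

With flow normal to the layers, continuity requires the same specific discharge q through every layer.
Σ(b_i/K_i) = 9.71/3.52 + 1.92/2.72e-05 = 70591 d.
q = Δh / Σ(b_i/K_i) = 2.85 / 70591 = 4.037e-05 m/day.
In each layer the seepage velocity is v_i = q/n_i, so the layer transit time is t_i = b_i·n_i / q:
  layer 1 (fine sand): t_1 = 9.71 × 0.21 / 4.037e-05 = 50506 d
  layer 2 (clay): t_2 = 1.92 × 0.08 / 4.037e-05 = 3804 d
Total t = Σ t_i = 54310 days = 148.7 years.

149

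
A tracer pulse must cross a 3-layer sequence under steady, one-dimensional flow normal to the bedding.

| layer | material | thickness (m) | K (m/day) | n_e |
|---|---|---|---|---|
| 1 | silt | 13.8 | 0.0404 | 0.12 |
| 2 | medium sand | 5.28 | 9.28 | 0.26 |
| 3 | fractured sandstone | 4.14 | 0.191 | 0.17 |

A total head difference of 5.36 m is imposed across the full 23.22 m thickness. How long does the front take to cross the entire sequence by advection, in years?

0.694

With flow normal to the layers, continuity requires the same specific discharge q through every layer.
Σ(b_i/K_i) = 13.8/0.0404 + 5.28/9.28 + 4.14/0.191 = 363.8 d.
q = Δh / Σ(b_i/K_i) = 5.36 / 363.8 = 0.01473 m/day.
In each layer the seepage velocity is v_i = q/n_i, so the layer transit time is t_i = b_i·n_i / q:
  layer 1 (silt): t_1 = 13.8 × 0.12 / 0.01473 = 112.4 d
  layer 2 (medium sand): t_2 = 5.28 × 0.26 / 0.01473 = 93.18 d
  layer 3 (fractured sandstone): t_3 = 4.14 × 0.17 / 0.01473 = 47.77 d
Total t = Σ t_i = 253.4 days = 0.6937 years.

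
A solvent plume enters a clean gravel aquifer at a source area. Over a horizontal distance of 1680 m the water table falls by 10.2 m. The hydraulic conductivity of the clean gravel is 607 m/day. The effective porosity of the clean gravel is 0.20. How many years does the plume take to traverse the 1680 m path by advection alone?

Hydraulic gradient i = Δh / L = 10.2 / 1680 = 0.006071.
Darcy flux q = K · i = 607.0 × 0.006071 = 3.685 m/day.
Seepage velocity v = q / n_e = 3.685 / 0.20 = 18.43 m/day.
Travel time t = L / v = 1680 / 18.43 = 91.17 days = 0.2496 years.

0.250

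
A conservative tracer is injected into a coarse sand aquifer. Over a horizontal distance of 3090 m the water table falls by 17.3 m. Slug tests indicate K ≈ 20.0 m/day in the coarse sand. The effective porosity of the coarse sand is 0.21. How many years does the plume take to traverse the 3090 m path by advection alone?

15.9

Hydraulic gradient i = Δh / L = 17.3 / 3090 = 0.005599.
Darcy flux q = K · i = 20.00 × 0.005599 = 0.1120 m/day.
Seepage velocity v = q / n_e = 0.1120 / 0.21 = 0.5332 m/day.
Travel time t = L / v = 3090 / 0.5332 = 5795 days = 15.87 years.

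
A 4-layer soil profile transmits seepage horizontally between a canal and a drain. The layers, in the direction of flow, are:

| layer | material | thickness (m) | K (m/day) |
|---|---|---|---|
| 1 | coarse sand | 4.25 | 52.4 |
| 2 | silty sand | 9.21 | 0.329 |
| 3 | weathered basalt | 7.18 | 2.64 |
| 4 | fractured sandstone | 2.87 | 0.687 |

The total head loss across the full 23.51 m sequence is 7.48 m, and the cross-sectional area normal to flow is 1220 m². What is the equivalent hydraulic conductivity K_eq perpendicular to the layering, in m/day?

0.672

Flow is perpendicular to layering, so the layers act in series and the equivalent K is the thickness-weighted harmonic mean.
Total thickness L = 4.25 + 9.21 + 7.18 + 2.87 = 23.51 m.
Σ(b_i/K_i) = 4.25/52.4 + 9.21/0.329 + 7.18/2.64 + 2.87/0.687 = 34.97 d.
K_eq = L / Σ(b_i/K_i) = 23.51 / 34.97 = 0.6722 m/day.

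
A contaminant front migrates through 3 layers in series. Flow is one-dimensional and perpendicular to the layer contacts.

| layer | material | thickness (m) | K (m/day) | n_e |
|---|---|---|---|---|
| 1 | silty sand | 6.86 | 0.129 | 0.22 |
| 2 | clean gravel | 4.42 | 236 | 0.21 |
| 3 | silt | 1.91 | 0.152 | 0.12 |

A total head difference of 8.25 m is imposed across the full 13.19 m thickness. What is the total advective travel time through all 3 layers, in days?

With flow normal to the layers, continuity requires the same specific discharge q through every layer.
Σ(b_i/K_i) = 6.86/0.129 + 4.42/236 + 1.91/0.152 = 65.76 d.
q = Δh / Σ(b_i/K_i) = 8.25 / 65.76 = 0.1255 m/day.
In each layer the seepage velocity is v_i = q/n_i, so the layer transit time is t_i = b_i·n_i / q:
  layer 1 (silty sand): t_1 = 6.86 × 0.22 / 0.1255 = 12.03 d
  layer 2 (clean gravel): t_2 = 4.42 × 0.21 / 0.1255 = 7.399 d
  layer 3 (silt): t_3 = 1.91 × 0.12 / 0.1255 = 1.827 d
Total t = Σ t_i = 21.26 days.

21.3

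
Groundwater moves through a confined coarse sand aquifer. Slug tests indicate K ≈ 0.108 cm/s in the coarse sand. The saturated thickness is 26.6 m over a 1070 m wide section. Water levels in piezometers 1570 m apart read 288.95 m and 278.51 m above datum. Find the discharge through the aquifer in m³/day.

17700

Convert K: 0.108 cm/s × 864 = 93.31 m/day.
Cross-sectional area A = 1070 × 26.6 = 28462 m².
Hydraulic gradient i = (288.95 − 278.51) / 1570 = 10.44 / 1570 = 0.006650.
Darcy's law: Q = K · A · i = 93.31 × 28462 × 0.006650 = 17661 m³/day.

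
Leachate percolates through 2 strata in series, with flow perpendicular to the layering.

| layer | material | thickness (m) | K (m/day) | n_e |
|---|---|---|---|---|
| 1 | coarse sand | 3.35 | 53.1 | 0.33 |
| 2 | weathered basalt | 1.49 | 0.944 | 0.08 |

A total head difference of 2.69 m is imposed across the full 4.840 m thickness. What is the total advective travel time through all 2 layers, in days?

With flow normal to the layers, continuity requires the same specific discharge q through every layer.
Σ(b_i/K_i) = 3.35/53.1 + 1.49/0.944 = 1.641 d.
q = Δh / Σ(b_i/K_i) = 2.69 / 1.641 = 1.639 m/day.
In each layer the seepage velocity is v_i = q/n_i, so the layer transit time is t_i = b_i·n_i / q:
  layer 1 (coarse sand): t_1 = 3.35 × 0.33 / 1.639 = 0.6746 d
  layer 2 (weathered basalt): t_2 = 1.49 × 0.08 / 1.639 = 0.07274 d
Total t = Σ t_i = 0.7473 days.

0.747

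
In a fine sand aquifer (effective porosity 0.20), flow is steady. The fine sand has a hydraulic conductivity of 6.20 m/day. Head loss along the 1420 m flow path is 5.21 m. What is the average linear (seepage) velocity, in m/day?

Hydraulic gradient i = Δh / L = 5.21 / 1420 = 0.003669.
Darcy flux q = K · i = 6.200 × 0.003669 = 0.02275 m/day.
Seepage velocity v = q / n_e = 0.02275 / 0.20 = 0.1137 m/day.

0.114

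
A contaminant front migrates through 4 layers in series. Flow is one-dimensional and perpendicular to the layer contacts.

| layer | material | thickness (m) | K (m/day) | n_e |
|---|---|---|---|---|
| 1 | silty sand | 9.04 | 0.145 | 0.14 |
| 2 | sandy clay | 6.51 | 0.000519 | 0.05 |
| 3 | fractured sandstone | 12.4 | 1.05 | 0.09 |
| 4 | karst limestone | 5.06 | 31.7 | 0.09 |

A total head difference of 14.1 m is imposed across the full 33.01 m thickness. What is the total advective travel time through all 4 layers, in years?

7.75

With flow normal to the layers, continuity requires the same specific discharge q through every layer.
Σ(b_i/K_i) = 9.04/0.145 + 6.51/0.000519 + 12.4/1.05 + 5.06/31.7 = 12618 d.
q = Δh / Σ(b_i/K_i) = 14.1 / 12618 = 0.001117 m/day.
In each layer the seepage velocity is v_i = q/n_i, so the layer transit time is t_i = b_i·n_i / q:
  layer 1 (silty sand): t_1 = 9.04 × 0.14 / 0.001117 = 1133 d
  layer 2 (sandy clay): t_2 = 6.51 × 0.05 / 0.001117 = 291.3 d
  layer 3 (fractured sandstone): t_3 = 12.4 × 0.09 / 0.001117 = 998.7 d
  layer 4 (karst limestone): t_4 = 5.06 × 0.09 / 0.001117 = 407.5 d
Total t = Σ t_i = 2830 days = 7.748 years.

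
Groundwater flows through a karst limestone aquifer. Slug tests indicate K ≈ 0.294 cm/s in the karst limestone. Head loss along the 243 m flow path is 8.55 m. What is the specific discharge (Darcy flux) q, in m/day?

8.94

Convert K: 0.294 cm/s × 864 = 254.0 m/day.
Hydraulic gradient i = Δh / L = 8.55 / 243 = 0.03519.
Specific discharge q = K · i = 254.0 × 0.03519 = 8.938 m/day.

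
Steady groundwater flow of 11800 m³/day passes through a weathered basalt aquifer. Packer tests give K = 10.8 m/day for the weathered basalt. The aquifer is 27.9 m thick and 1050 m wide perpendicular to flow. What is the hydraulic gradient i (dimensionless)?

Cross-sectional area A = 1050 × 27.9 = 29295 m².
From Q = K·A·i, i = Q / (K·A) = 11800 / (10.80 × 29295) = 0.03730.

0.0373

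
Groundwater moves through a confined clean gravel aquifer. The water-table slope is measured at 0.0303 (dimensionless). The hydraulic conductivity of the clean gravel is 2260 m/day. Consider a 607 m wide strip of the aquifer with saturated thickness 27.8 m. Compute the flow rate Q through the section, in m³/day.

1.16e+06

Cross-sectional area A = 607 × 27.8 = 16875 m².
Hydraulic gradient i = 0.0303.
Darcy's law: Q = K · A · i = 2260 × 16875 × 0.03030 = 1.156e+06 m³/day.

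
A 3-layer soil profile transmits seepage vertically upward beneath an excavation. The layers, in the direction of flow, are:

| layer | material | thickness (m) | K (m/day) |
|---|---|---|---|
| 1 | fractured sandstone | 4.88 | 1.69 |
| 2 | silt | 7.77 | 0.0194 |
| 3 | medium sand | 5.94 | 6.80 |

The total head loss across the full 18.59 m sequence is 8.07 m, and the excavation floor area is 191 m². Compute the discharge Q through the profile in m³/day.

3.81

Flow is perpendicular to layering, so the layers act in series and the equivalent K is the thickness-weighted harmonic mean.
Total thickness L = 4.88 + 7.77 + 5.94 = 18.59 m.
Σ(b_i/K_i) = 4.88/1.69 + 7.77/0.0194 + 5.94/6.80 = 404.3 d.
K_eq = L / Σ(b_i/K_i) = 18.59 / 404.3 = 0.04598 m/day.
Q = K_eq · A · (Δh/L) = 0.04598 × 191 × (8.07/18.59) = 3.813 m³/day.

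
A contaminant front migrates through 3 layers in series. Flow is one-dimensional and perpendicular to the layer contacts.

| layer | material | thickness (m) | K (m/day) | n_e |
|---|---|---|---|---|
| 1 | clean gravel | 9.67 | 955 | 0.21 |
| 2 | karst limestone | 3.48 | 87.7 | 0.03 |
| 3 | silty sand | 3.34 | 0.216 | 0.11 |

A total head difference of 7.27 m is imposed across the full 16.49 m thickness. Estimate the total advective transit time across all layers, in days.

5.34

With flow normal to the layers, continuity requires the same specific discharge q through every layer.
Σ(b_i/K_i) = 9.67/955 + 3.48/87.7 + 3.34/0.216 = 15.51 d.
q = Δh / Σ(b_i/K_i) = 7.27 / 15.51 = 0.4686 m/day.
In each layer the seepage velocity is v_i = q/n_i, so the layer transit time is t_i = b_i·n_i / q:
  layer 1 (clean gravel): t_1 = 9.67 × 0.21 / 0.4686 = 4.333 d
  layer 2 (karst limestone): t_2 = 3.48 × 0.03 / 0.4686 = 0.2228 d
  layer 3 (silty sand): t_3 = 3.34 × 0.11 / 0.4686 = 0.7840 d
Total t = Σ t_i = 5.340 days.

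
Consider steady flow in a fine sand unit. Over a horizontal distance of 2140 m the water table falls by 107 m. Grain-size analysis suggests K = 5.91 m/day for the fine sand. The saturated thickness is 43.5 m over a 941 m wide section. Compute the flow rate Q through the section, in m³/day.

Cross-sectional area A = 941 × 43.5 = 40934 m².
Hydraulic gradient i = Δh / L = 107 / 2140 = 0.05000.
Darcy's law: Q = K · A · i = 5.910 × 40934 × 0.05000 = 12096 m³/day.

12100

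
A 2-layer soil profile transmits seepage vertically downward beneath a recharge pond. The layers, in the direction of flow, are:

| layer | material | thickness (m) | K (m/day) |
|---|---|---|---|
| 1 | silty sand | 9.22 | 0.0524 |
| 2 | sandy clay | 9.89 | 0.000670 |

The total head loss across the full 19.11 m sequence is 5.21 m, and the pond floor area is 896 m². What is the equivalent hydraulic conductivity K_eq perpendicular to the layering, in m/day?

0.00128

Flow is perpendicular to layering, so the layers act in series and the equivalent K is the thickness-weighted harmonic mean.
Total thickness L = 9.22 + 9.89 = 19.11 m.
Σ(b_i/K_i) = 9.22/0.0524 + 9.89/0.000670 = 14937 d.
K_eq = L / Σ(b_i/K_i) = 19.11 / 14937 = 0.001279 m/day.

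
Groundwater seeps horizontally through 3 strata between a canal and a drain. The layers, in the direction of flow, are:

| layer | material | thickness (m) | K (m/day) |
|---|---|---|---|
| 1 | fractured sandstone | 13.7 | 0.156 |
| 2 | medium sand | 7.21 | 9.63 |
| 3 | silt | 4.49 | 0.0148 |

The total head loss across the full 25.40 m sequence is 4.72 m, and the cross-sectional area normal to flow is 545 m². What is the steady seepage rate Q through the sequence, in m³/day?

Flow is perpendicular to layering, so the layers act in series and the equivalent K is the thickness-weighted harmonic mean.
Total thickness L = 13.7 + 7.21 + 4.49 = 25.40 m.
Σ(b_i/K_i) = 13.7/0.156 + 7.21/9.63 + 4.49/0.0148 = 391.9 d.
K_eq = L / Σ(b_i/K_i) = 25.40 / 391.9 = 0.06480 m/day.
Q = K_eq · A · (Δh/L) = 0.06480 × 545 × (4.72/25.40) = 6.563 m³/day.

6.56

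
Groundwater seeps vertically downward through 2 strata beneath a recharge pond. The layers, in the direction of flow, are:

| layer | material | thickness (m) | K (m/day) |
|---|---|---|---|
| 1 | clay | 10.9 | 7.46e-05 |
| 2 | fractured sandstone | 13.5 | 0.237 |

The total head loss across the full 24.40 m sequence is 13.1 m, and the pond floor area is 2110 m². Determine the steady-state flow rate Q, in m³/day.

Flow is perpendicular to layering, so the layers act in series and the equivalent K is the thickness-weighted harmonic mean.
Total thickness L = 10.9 + 13.5 = 24.40 m.
Σ(b_i/K_i) = 10.9/7.46e-05 + 13.5/0.237 = 1.462e+05 d.
K_eq = L / Σ(b_i/K_i) = 24.40 / 1.462e+05 = 0.0001669 m/day.
Q = K_eq · A · (Δh/L) = 0.0001669 × 2110 × (13.1/24.40) = 0.1891 m³/day.

0.189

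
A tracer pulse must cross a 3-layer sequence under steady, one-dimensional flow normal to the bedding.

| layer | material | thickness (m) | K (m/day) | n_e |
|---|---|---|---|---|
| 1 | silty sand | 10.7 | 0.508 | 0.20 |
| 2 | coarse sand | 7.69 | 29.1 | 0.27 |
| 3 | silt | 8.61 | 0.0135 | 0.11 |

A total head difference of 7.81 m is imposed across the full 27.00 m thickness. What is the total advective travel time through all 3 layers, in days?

With flow normal to the layers, continuity requires the same specific discharge q through every layer.
Σ(b_i/K_i) = 10.7/0.508 + 7.69/29.1 + 8.61/0.0135 = 659.1 d.
q = Δh / Σ(b_i/K_i) = 7.81 / 659.1 = 0.01185 m/day.
In each layer the seepage velocity is v_i = q/n_i, so the layer transit time is t_i = b_i·n_i / q:
  layer 1 (silty sand): t_1 = 10.7 × 0.20 / 0.01185 = 180.6 d
  layer 2 (coarse sand): t_2 = 7.69 × 0.27 / 0.01185 = 175.2 d
  layer 3 (silt): t_3 = 8.61 × 0.11 / 0.01185 = 79.93 d
Total t = Σ t_i = 435.8 days.

436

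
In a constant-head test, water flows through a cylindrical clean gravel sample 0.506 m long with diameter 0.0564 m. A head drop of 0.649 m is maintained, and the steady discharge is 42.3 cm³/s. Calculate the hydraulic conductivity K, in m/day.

1140

Cross-sectional area A = π·(d/2)² = π × (0.0564/2)² = 0.002498 m².
Convert discharge: 42.3 cm³/s = 4.230e-05 m³/s.
Darcy's law rearranged: K = Q·L / (A·Δh) = 4.230e-05 × 0.506 / (0.002498 × 0.649) = 0.01320 m/s = 1141 m/day.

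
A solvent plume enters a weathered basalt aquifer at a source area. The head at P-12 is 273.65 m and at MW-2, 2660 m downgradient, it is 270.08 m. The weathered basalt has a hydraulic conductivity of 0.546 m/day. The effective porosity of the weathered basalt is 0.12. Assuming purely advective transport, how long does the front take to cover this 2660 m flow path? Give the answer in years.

Hydraulic gradient i = (273.65 − 270.08) / 2660 = 3.57 / 2660 = 0.001342.
Darcy flux q = K · i = 0.5460 × 0.001342 = 0.0007328 m/day.
Seepage velocity v = q / n_e = 0.0007328 / 0.12 = 0.006107 m/day.
Travel time t = L / v = 2660 / 0.006107 = 4.356e+05 days = 1193 years.

1190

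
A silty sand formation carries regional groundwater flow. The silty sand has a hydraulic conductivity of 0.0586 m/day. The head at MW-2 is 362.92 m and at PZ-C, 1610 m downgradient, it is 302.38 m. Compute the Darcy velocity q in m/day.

Hydraulic gradient i = (362.92 − 302.38) / 1610 = 60.54 / 1610 = 0.03760.
Specific discharge q = K · i = 0.05860 × 0.03760 = 0.002204 m/day.

0.00220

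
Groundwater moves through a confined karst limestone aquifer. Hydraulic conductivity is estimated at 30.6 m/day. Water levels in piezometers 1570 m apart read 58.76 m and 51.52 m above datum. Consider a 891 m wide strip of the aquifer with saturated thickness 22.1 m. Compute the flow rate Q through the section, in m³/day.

2780

Cross-sectional area A = 891 × 22.1 = 19691 m².
Hydraulic gradient i = (58.76 − 51.52) / 1570 = 7.24 / 1570 = 0.004611.
Darcy's law: Q = K · A · i = 30.60 × 19691 × 0.004611 = 2779 m³/day.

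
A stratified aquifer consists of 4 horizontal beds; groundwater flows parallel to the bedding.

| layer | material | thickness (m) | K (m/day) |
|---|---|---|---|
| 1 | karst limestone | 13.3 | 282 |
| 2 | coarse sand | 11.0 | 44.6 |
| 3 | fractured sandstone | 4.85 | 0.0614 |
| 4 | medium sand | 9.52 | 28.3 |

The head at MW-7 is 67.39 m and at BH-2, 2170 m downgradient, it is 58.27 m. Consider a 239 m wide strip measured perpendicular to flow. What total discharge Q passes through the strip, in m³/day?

Flow is parallel to layering, so each bed carries its own Darcy discharge and the transmissivities add.
Σ(K_i·b_i) = 282×13.3 + 44.6×11.0 + 0.0614×4.85 + 28.3×9.52 = 4511 m²/day.
Hydraulic gradient i = (67.39 − 58.27) / 2170 = 9.12 / 2170 = 0.004203.
Q = Σ(K_i·b_i) · W · i = 4511 × 239 × 0.004203 = 4531 m³/day.

4530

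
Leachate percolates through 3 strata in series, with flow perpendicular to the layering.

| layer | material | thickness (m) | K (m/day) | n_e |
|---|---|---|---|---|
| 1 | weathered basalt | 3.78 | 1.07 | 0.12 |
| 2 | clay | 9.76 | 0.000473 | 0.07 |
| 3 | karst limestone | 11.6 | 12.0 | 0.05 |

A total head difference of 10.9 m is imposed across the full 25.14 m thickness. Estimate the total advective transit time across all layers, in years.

8.90

With flow normal to the layers, continuity requires the same specific discharge q through every layer.
Σ(b_i/K_i) = 3.78/1.07 + 9.76/0.000473 + 11.6/12.0 = 20639 d.
q = Δh / Σ(b_i/K_i) = 10.9 / 20639 = 0.0005281 m/day.
In each layer the seepage velocity is v_i = q/n_i, so the layer transit time is t_i = b_i·n_i / q:
  layer 1 (weathered basalt): t_1 = 3.78 × 0.12 / 0.0005281 = 858.9 d
  layer 2 (clay): t_2 = 9.76 × 0.07 / 0.0005281 = 1294 d
  layer 3 (karst limestone): t_3 = 11.6 × 0.05 / 0.0005281 = 1098 d
Total t = Σ t_i = 3251 days = 8.900 years.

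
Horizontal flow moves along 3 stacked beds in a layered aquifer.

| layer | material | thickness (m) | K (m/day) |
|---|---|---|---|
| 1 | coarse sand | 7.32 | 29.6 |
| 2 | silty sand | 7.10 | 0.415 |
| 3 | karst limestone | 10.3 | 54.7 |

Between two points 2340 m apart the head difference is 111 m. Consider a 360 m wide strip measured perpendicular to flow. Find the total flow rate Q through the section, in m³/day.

13400

Flow is parallel to layering, so each bed carries its own Darcy discharge and the transmissivities add.
Σ(K_i·b_i) = 29.6×7.32 + 0.415×7.10 + 54.7×10.3 = 783.0 m²/day.
Hydraulic gradient i = Δh / L = 111 / 2340 = 0.04744.
Q = Σ(K_i·b_i) · W · i = 783.0 × 360 × 0.04744 = 13372 m³/day.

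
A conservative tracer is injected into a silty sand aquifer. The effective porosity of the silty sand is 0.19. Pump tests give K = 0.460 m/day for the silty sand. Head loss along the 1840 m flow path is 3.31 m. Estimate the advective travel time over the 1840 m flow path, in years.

1160

Hydraulic gradient i = Δh / L = 3.31 / 1840 = 0.001799.
Darcy flux q = K · i = 0.4600 × 0.001799 = 0.0008275 m/day.
Seepage velocity v = q / n_e = 0.0008275 / 0.19 = 0.004355 m/day.
Travel time t = L / v = 1840 / 0.004355 = 4.225e+05 days = 1157 years.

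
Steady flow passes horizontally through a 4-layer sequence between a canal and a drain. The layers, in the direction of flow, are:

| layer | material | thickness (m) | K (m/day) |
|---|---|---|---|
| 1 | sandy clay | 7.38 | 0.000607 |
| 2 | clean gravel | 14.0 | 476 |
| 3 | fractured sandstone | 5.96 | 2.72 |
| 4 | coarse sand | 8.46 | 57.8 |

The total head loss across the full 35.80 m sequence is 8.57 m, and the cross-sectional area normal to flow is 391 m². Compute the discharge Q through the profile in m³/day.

Flow is perpendicular to layering, so the layers act in series and the equivalent K is the thickness-weighted harmonic mean.
Total thickness L = 7.38 + 14.0 + 5.96 + 8.46 = 35.80 m.
Σ(b_i/K_i) = 7.38/0.000607 + 14.0/476 + 5.96/2.72 + 8.46/57.8 = 12161 d.
K_eq = L / Σ(b_i/K_i) = 35.80 / 12161 = 0.002944 m/day.
Q = K_eq · A · (Δh/L) = 0.002944 × 391 × (8.57/35.80) = 0.2756 m³/day.

0.276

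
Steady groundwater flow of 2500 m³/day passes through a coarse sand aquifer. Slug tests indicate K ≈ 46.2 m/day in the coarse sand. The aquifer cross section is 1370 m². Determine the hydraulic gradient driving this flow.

0.0395

From Q = K·A·i, i = Q / (K·A) = 2500 / (46.20 × 1370) = 0.03950.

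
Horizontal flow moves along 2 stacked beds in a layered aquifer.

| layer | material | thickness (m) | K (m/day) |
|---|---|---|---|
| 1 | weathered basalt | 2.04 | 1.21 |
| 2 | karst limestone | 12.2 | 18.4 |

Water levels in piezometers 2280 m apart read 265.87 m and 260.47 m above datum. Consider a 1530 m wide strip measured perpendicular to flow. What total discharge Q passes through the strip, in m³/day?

Flow is parallel to layering, so each bed carries its own Darcy discharge and the transmissivities add.
Σ(K_i·b_i) = 1.21×2.04 + 18.4×12.2 = 226.9 m²/day.
Hydraulic gradient i = (265.87 − 260.47) / 2280 = 5.4 / 2280 = 0.002368.
Q = Σ(K_i·b_i) · W · i = 226.9 × 1530 × 0.002368 = 822.4 m³/day.

822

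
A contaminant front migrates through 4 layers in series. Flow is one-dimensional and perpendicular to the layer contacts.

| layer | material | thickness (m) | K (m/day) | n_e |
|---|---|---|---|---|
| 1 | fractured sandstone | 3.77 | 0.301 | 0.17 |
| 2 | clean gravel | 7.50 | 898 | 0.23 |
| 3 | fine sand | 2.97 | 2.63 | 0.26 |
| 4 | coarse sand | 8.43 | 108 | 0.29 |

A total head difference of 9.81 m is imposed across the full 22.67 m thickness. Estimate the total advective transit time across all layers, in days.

With flow normal to the layers, continuity requires the same specific discharge q through every layer.
Σ(b_i/K_i) = 3.77/0.301 + 7.50/898 + 2.97/2.63 + 8.43/108 = 13.74 d.
q = Δh / Σ(b_i/K_i) = 9.81 / 13.74 = 0.7139 m/day.
In each layer the seepage velocity is v_i = q/n_i, so the layer transit time is t_i = b_i·n_i / q:
  layer 1 (fractured sandstone): t_1 = 3.77 × 0.17 / 0.7139 = 0.8977 d
  layer 2 (clean gravel): t_2 = 7.50 × 0.23 / 0.7139 = 2.416 d
  layer 3 (fine sand): t_3 = 2.97 × 0.26 / 0.7139 = 1.082 d
  layer 4 (coarse sand): t_4 = 8.43 × 0.29 / 0.7139 = 3.424 d
Total t = Σ t_i = 7.820 days.

7.82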